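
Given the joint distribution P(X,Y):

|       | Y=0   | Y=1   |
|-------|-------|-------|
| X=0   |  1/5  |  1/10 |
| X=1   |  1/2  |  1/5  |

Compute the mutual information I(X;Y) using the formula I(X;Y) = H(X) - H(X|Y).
0.0016 bits

I(X;Y) = H(X) - H(X|Y)

Marginal of X (row sums):
  P(X=0) = 1/5 + 1/10 = 3/10
  P(X=1) = 1/2 + 1/5 = 7/10
H(X) = -[(3/10)·log₂(3/10) + (7/10)·log₂(7/10)]
  = 0.5211 + 0.3602 = 0.8813 bits

Marginal of Y (column sums):
  P(Y=0) = 1/5 + 1/2 = 7/10
  P(Y=1) = 1/10 + 1/5 = 3/10
H(X|Y) = Σ_y P(y)·H(X|Y=y):
  Y=0: P(Y=0) = 7/10, P(X|Y=0) = (2/7, 5/7) → H(X|Y=0) = 0.8631
  Y=1: P(Y=1) = 3/10, P(X|Y=1) = (1/3, 2/3) → H(X|Y=1) = 0.9183
H(X|Y) = (7/10)·0.8631 + (3/10)·0.9183 = 0.8797 bits

I(X;Y) = H(X) - H(X|Y) = 0.8813 - 0.8797 = 0.0016 bits

Cross-check via I(X;Y) = H(X) + H(Y) - H(X,Y): computing H(Y) from the column sums and H(X,Y) from the 4 cells in the same way gives H(Y) = 0.8813 bits and H(X,Y) = 1.7610 bits, so
I(X;Y) = 0.8813 + 0.8813 - 1.7610 = 0.0016 bits ✓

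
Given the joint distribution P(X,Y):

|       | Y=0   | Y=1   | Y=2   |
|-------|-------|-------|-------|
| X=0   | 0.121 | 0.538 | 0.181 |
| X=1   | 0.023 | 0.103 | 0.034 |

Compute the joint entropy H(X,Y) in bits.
1.9250 bits

H(X,Y) = -Σ_{x,y} P(x,y) log₂ P(x,y). Per-cell terms -P(x,y)·log₂P(x,y):
  X=0: 0.3687, 0.4811, 0.4463
  X=1: 0.1252, 0.3378, 0.1659
Sum of the 6 terms: H(X,Y) = 1.9250 bits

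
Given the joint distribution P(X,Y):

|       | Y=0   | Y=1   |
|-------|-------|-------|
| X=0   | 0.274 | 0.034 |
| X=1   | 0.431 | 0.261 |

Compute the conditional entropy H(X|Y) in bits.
0.8317 bits

H(X|Y) = H(X,Y) - H(Y)

H(X,Y) = -Σ_{x,y} P(x,y) log₂ P(x,y). Per-cell terms -P(x,y)·log₂P(x,y):
  X=0: 0.5118, 0.1659
  X=1: 0.5233, 0.5058
Sum of the 4 terms: H(X,Y) = 1.7068 bits

Marginal of Y (column sums):
  P(Y=0) = 0.274 + 0.431 = 0.705
  P(Y=1) = 0.034 + 0.261 = 0.295
H(Y) = -[0.705·log₂(0.705) + 0.295·log₂(0.295)]
  = 0.3555 + 0.5196 = 0.8751 bits

H(X|Y) = H(X,Y) - H(Y) = 1.7068 - 0.8751 = 0.8317 bits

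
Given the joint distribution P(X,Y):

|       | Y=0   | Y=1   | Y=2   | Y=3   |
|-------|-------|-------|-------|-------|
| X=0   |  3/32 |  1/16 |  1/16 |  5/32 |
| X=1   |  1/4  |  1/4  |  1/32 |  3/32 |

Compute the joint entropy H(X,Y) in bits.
2.7150 bits

H(X,Y) = -Σ_{x,y} P(x,y) log₂ P(x,y). Per-cell terms -P(x,y)·log₂P(x,y):
  X=0: 0.3202, 0.2500, 0.2500, 0.4184
  X=1: 0.5000, 0.5000, 0.1562, 0.3202
Sum of the 8 terms: H(X,Y) = 2.7150 bits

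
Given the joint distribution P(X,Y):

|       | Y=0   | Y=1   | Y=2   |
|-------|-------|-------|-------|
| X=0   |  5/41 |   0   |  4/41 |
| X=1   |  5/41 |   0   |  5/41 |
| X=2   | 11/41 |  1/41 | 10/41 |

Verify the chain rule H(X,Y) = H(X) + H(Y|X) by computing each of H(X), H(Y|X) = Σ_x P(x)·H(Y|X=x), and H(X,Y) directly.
H(X) = 1.4586 bits, H(Y|X) = 1.1160 bits, H(X,Y) = 2.5746 bits

Marginal of X (row sums):
  P(X=0) = 5/41 + 0 + 4/41 = 9/41
  P(X=1) = 5/41 + 0 + 5/41 = 10/41
  P(X=2) = 11/41 + 1/41 + 10/41 = 22/41
H(X) = -[(9/41)·log₂(9/41) + (10/41)·log₂(10/41) + (22/41)·log₂(22/41)]
  = 0.48021 + 0.49649 + 0.48192 = 1.4586 bits

H(Y|X) = Σ_x P(x)·H(Y|X=x):
  X=0: P(X=0) = 9/41, P(Y|X=0) = (5/9, 0, 4/9) → H(Y|X=0) = 0.99108
  X=1: P(X=1) = 10/41, P(Y|X=1) = (1/2, 0, 1/2) → H(Y|X=1) = 1.00000
  X=2: P(X=2) = 22/41, P(Y|X=2) = (1/2, 1/22, 5/11) → H(Y|X=2) = 1.21975
H(Y|X) = (9/41)·0.99108 + (10/41)·1.00000 + (22/41)·1.21975 = 1.1160 bits

H(X,Y) = -Σ_{x,y} P(x,y) log₂ P(x,y). Per-cell terms -P(x,y)·log₂P(x,y):
  X=0: 0.37020, 0.00000, 0.32757
  X=1: 0.37020, 0.00000, 0.37020
  X=2: 0.50925, 0.13067, 0.49649
  (cells with P = 0 contribute 0)
Sum of the 9 terms: H(X,Y) = 2.5746 bits

Chain rule check:
  H(X) + H(Y|X) = 1.4586 + 1.1160 = 2.5746 bits
  H(X,Y) = 2.5746 bits
✓ Chain rule verified.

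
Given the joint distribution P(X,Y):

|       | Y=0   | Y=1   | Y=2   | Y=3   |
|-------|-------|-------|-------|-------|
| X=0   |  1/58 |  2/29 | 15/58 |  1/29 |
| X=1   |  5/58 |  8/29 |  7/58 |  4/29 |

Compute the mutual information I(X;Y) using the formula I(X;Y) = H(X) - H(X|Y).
0.1746 bits

I(X;Y) = H(X) - H(X|Y)

Marginal of X (row sums):
  P(X=0) = 1/58 + 2/29 + 15/58 + 1/29 = 11/29
  P(X=1) = 5/58 + 8/29 + 7/58 + 4/29 = 18/29
H(X) = -[(11/29)·log₂(11/29) + (18/29)·log₂(18/29)]
  = 0.53048 + 0.42707 = 0.95755 bits

Marginal of Y (column sums):
  P(Y=0) = 1/58 + 5/58 = 3/29
  P(Y=1) = 2/29 + 8/29 = 10/29
  P(Y=2) = 15/58 + 7/58 = 11/29
  P(Y=3) = 1/29 + 4/29 = 5/29
H(X|Y) = Σ_y P(y)·H(X|Y=y):
  Y=0: P(Y=0) = 3/29, P(X|Y=0) = (1/6, 5/6) → H(X|Y=0) = 0.65002
  Y=1: P(Y=1) = 10/29, P(X|Y=1) = (1/5, 4/5) → H(X|Y=1) = 0.72193
  Y=2: P(Y=2) = 11/29, P(X|Y=2) = (15/22, 7/22) → H(X|Y=2) = 0.90239
  Y=3: P(Y=3) = 5/29, P(X|Y=3) = (1/5, 4/5) → H(X|Y=3) = 0.72193
H(X|Y) = (3/29)·0.65002 + (10/29)·0.72193 + (11/29)·0.90239 + (5/29)·0.72193 = 0.78294 bits

I(X;Y) = H(X) - H(X|Y) = 0.95755 - 0.78294 = 0.1746 bits

Cross-check via I(X;Y) = H(X) + H(Y) - H(X,Y): computing H(Y) from the column sums and H(X,Y) from the 8 cells in the same way gives H(Y) = 1.83600 bits and H(X,Y) = 2.61894 bits, so
I(X;Y) = 0.95755 + 1.83600 - 2.61894 = 0.1746 bits ✓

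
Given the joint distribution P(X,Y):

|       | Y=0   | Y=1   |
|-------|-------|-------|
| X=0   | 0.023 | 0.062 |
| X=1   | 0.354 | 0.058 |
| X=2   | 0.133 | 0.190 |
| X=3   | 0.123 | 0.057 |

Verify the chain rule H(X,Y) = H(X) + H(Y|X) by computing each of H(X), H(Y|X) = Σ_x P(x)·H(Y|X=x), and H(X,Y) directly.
H(X) = 1.8013 bits, H(Y|X) = 0.7910 bits, H(X,Y) = 2.5923 bits

Marginal of X (row sums):
  P(X=0) = 0.023 + 0.062 = 0.085
  P(X=1) = 0.354 + 0.058 = 0.412
  P(X=2) = 0.133 + 0.190 = 0.323
  P(X=3) = 0.123 + 0.057 = 0.180
H(X) = -[0.085·log₂(0.085) + 0.412·log₂(0.412) + 0.323·log₂(0.323) + 0.180·log₂(0.180)]
  = 0.30229 + 0.52706 + 0.52662 + 0.44531 = 1.8013 bits

H(Y|X) = Σ_x P(x)·H(Y|X=x):
  X=0: P(X=0) = 0.085, P(Y|X=0) = (23/85, 62/85) → H(Y|X=0) = 0.84231
  X=1: P(X=1) = 0.412, P(Y|X=1) = (177/206, 29/206) → H(Y|X=1) = 0.58627
  X=2: P(X=2) = 0.323, P(Y|X=2) = (7/17, 10/17) → H(Y|X=2) = 0.97742
  X=3: P(X=3) = 0.180, P(Y|X=3) = (41/60, 19/60) → H(Y|X=3) = 0.90072
H(Y|X) = 0.085·0.84231 + 0.412·0.58627 + 0.323·0.97742 + 0.180·0.90072 = 0.7910 bits

H(X,Y) = -Σ_{x,y} P(x,y) log₂ P(x,y). Per-cell terms -P(x,y)·log₂P(x,y):
  X=0: 0.12517, 0.24872
  X=1: 0.53036, 0.23825
  X=2: 0.38710, 0.45523
  X=3: 0.37186, 0.23557
Sum of the 8 terms: H(X,Y) = 2.5923 bits

Chain rule check:
  H(X) + H(Y|X) = 1.8013 + 0.7910 = 2.5923 bits
  H(X,Y) = 2.5923 bits
✓ Chain rule verified.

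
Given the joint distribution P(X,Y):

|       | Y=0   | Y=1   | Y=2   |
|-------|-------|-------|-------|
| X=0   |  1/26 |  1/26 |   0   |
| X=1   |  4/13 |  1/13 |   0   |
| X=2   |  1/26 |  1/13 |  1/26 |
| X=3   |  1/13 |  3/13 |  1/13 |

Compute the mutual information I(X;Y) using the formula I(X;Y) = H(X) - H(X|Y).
0.2867 bits

I(X;Y) = H(X) - H(X|Y)

Marginal of X (row sums):
  P(X=0) = 1/26 + 1/26 + 0 = 1/13
  P(X=1) = 4/13 + 1/13 + 0 = 5/13
  P(X=2) = 1/26 + 1/13 + 1/26 = 2/13
  P(X=3) = 1/13 + 3/13 + 1/13 = 5/13
H(X) = -[(1/13)·log₂(1/13) + (5/13)·log₂(5/13) + (2/13)·log₂(2/13) + (5/13)·log₂(5/13)]
  = 0.28465 + 0.53020 + 0.41545 + 0.53020 = 1.76050 bits

Marginal of Y (column sums):
  P(Y=0) = 1/26 + 4/13 + 1/26 + 1/13 = 6/13
  P(Y=1) = 1/26 + 1/13 + 1/13 + 3/13 = 11/26
  P(Y=2) = 0 + 0 + 1/26 + 1/13 = 3/26
H(X|Y) = Σ_y P(y)·H(X|Y=y):
  Y=0: P(Y=0) = 6/13, P(X|Y=0) = (1/12, 2/3, 1/12, 1/6) → H(X|Y=0) = 1.41830
  Y=1: P(Y=1) = 11/26, P(X|Y=1) = (1/11, 2/11, 2/11, 6/11) → H(X|Y=1) = 1.68582
  Y=2: P(Y=2) = 3/26, P(X|Y=2) = (0, 0, 1/3, 2/3) → H(X|Y=2) = 0.91830
H(X|Y) = (6/13)·1.41830 + (11/26)·1.68582 + (3/26)·0.91830 = 1.47379 bits

I(X;Y) = H(X) - H(X|Y) = 1.76050 - 1.47379 = 0.2867 bits

Cross-check via I(X;Y) = H(X) + H(Y) - H(X,Y): computing H(Y) from the column sums and H(X,Y) from the 12 cells in the same way gives H(Y) = 1.39936 bits and H(X,Y) = 2.87314 bits, so
I(X;Y) = 1.76050 + 1.39936 - 2.87314 = 0.2867 bits ✓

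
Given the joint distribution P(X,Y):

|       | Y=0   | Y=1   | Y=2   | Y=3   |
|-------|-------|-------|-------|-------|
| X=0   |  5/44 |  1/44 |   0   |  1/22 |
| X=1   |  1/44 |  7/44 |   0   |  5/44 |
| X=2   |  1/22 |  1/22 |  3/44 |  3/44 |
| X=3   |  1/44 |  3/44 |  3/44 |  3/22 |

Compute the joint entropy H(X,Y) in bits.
3.5640 bits

H(X,Y) = -Σ_{x,y} P(x,y) log₂ P(x,y). Per-cell terms -P(x,y)·log₂P(x,y):
  X=0: 0.35653, 0.12408, 0.00000, 0.20270
  X=1: 0.12408, 0.42192, 0.00000, 0.35653
  X=2: 0.20270, 0.20270, 0.26417, 0.26417
  X=3: 0.12408, 0.26417, 0.26417, 0.39197
  (cells with P = 0 contribute 0)
Sum of the 16 terms: H(X,Y) = 3.5640 bits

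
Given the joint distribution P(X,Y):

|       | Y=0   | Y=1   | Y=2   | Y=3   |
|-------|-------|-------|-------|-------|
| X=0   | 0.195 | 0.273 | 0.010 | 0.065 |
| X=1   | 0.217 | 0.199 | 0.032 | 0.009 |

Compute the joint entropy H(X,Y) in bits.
2.4559 bits

H(X,Y) = -Σ_{x,y} P(x,y) log₂ P(x,y). Per-cell terms -P(x,y)·log₂P(x,y):
  X=0: 0.45990, 0.51134, 0.06644, 0.25632
  X=1: 0.47832, 0.46350, 0.15891, 0.06116
Sum of the 8 terms: H(X,Y) = 2.4559 bits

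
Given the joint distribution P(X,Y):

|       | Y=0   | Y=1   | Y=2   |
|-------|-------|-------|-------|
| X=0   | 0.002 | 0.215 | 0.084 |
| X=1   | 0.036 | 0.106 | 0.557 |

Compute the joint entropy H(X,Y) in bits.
1.7810 bits

H(X,Y) = -Σ_{x,y} P(x,y) log₂ P(x,y). Per-cell terms -P(x,y)·log₂P(x,y):
  X=0: 0.0179, 0.4768, 0.3002
  X=1: 0.1727, 0.3432, 0.4702
Sum of the 6 terms: H(X,Y) = 1.7810 bits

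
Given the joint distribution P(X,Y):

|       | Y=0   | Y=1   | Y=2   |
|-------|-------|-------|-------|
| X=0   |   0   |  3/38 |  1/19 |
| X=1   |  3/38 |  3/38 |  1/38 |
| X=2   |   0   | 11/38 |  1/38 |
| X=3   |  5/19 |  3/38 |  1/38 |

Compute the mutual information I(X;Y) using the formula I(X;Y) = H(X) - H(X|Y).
0.4731 bits

I(X;Y) = H(X) - H(X|Y)

Marginal of X (row sums):
  P(X=0) = 0 + 3/38 + 1/19 = 5/38
  P(X=1) = 3/38 + 3/38 + 1/38 = 7/38
  P(X=2) = 0 + 11/38 + 1/38 = 6/19
  P(X=3) = 5/19 + 3/38 + 1/38 = 7/19
H(X) = -[(5/38)·log₂(5/38) + (7/38)·log₂(7/38) + (6/19)·log₂(6/19) + (7/19)·log₂(7/19)]
  = 0.38500 + 0.44958 + 0.52515 + 0.53074 = 1.8905 bits

Marginal of Y (column sums):
  P(Y=0) = 0 + 3/38 + 0 + 5/19 = 13/38
  P(Y=1) = 3/38 + 3/38 + 11/38 + 3/38 = 10/19
  P(Y=2) = 1/19 + 1/38 + 1/38 + 1/38 = 5/38
H(X|Y) = Σ_y P(y)·H(X|Y=y):
  Y=0: P(Y=0) = 13/38, P(X|Y=0) = (0, 3/13, 0, 10/13) → H(X|Y=0) = 0.77935
  Y=1: P(Y=1) = 10/19, P(X|Y=1) = (3/20, 3/20, 11/20, 3/20) → H(X|Y=1) = 1.70601
  Y=2: P(Y=2) = 5/38, P(X|Y=2) = (2/5, 1/5, 1/5, 1/5) → H(X|Y=2) = 1.92193
H(X|Y) = (13/38)·0.77935 + (10/19)·1.70601 + (5/38)·1.92193 = 1.4174 bits

I(X;Y) = H(X) - H(X|Y) = 1.8905 - 1.4174 = 0.4731 bits

Cross-check via I(X;Y) = H(X) + H(Y) - H(X,Y): computing H(Y) from the column sums and H(X,Y) from the 12 cells in the same way gives H(Y) = 1.4018 bits and H(X,Y) = 2.8192 bits, so
I(X;Y) = 1.8905 + 1.4018 - 2.8192 = 0.4731 bits ✓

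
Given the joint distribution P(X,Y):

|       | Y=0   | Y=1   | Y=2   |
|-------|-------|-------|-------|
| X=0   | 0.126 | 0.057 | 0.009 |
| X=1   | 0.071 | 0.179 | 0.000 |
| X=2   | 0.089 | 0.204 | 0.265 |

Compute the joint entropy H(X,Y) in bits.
2.6747 bits

H(X,Y) = -Σ_{x,y} P(x,y) log₂ P(x,y). Per-cell terms -P(x,y)·log₂P(x,y):
  X=0: 0.3766, 0.2356, 0.0612
  X=1: 0.2709, 0.4443, 0.0000
  X=2: 0.3106, 0.4678, 0.5077
  (cells with P = 0 contribute 0)
Sum of the 9 terms: H(X,Y) = 2.6747 bits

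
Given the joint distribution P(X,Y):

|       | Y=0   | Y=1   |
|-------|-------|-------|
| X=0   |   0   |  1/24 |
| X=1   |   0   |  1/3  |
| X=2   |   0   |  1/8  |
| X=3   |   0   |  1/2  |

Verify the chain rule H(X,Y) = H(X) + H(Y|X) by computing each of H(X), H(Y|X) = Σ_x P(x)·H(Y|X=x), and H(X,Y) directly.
H(X) = 1.5944 bits, H(Y|X) = 0.0000 bits, H(X,Y) = 1.5944 bits

Marginal of X (row sums):
  P(X=0) = 0 + 1/24 = 1/24
  P(X=1) = 0 + 1/3 = 1/3
  P(X=2) = 0 + 1/8 = 1/8
  P(X=3) = 0 + 1/2 = 1/2
H(X) = -[(1/24)·log₂(1/24) + (1/3)·log₂(1/3) + (1/8)·log₂(1/8) + (1/2)·log₂(1/2)]
  = 0.19104 + 0.52832 + 0.37500 + 0.50000 = 1.5944 bits

H(Y|X) = Σ_x P(x)·H(Y|X=x):
  X=0: P(X=0) = 1/24, P(Y|X=0) = (0, 1) → H(Y|X=0) = 0.00000
  X=1: P(X=1) = 1/3, P(Y|X=1) = (0, 1) → H(Y|X=1) = 0.00000
  X=2: P(X=2) = 1/8, P(Y|X=2) = (0, 1) → H(Y|X=2) = 0.00000
  X=3: P(X=3) = 1/2, P(Y|X=3) = (0, 1) → H(Y|X=3) = 0.00000
H(Y|X) = (1/24)·0.00000 + (1/3)·0.00000 + (1/8)·0.00000 + (1/2)·0.00000 = 0.0000 bits

H(X,Y) = -Σ_{x,y} P(x,y) log₂ P(x,y). Per-cell terms -P(x,y)·log₂P(x,y):
  X=0: 0.00000, 0.19104
  X=1: 0.00000, 0.52832
  X=2: 0.00000, 0.37500
  X=3: 0.00000, 0.50000
  (cells with P = 0 contribute 0)
Sum of the 8 terms: H(X,Y) = 1.5944 bits

Chain rule check:
  H(X) + H(Y|X) = 1.5944 + 0.0000 = 1.5944 bits
  H(X,Y) = 1.5944 bits
✓ Chain rule verified.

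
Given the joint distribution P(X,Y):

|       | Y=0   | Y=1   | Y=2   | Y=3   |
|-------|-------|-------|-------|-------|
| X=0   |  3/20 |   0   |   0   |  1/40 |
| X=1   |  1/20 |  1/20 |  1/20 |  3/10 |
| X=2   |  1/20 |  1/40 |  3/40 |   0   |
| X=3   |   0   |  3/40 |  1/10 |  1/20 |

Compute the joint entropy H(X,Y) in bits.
3.1710 bits

H(X,Y) = -Σ_{x,y} P(x,y) log₂ P(x,y). Per-cell terms -P(x,y)·log₂P(x,y):
  X=0: 0.41054, 0.00000, 0.00000, 0.13305
  X=1: 0.21610, 0.21610, 0.21610, 0.52109
  X=2: 0.21610, 0.13305, 0.28027, 0.00000
  X=3: 0.00000, 0.28027, 0.33219, 0.21610
  (cells with P = 0 contribute 0)
Sum of the 16 terms: H(X,Y) = 3.1710 bits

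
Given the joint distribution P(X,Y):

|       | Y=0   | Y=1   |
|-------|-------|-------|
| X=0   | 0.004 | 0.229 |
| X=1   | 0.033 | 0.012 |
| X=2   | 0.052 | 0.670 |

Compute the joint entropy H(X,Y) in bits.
1.3667 bits

H(X,Y) = -Σ_{x,y} P(x,y) log₂ P(x,y). Per-cell terms -P(x,y)·log₂P(x,y):
  X=0: 0.03186, 0.48699
  X=1: 0.16241, 0.07657
  X=2: 0.22180, 0.38710
Sum of the 6 terms: H(X,Y) = 1.3667 bits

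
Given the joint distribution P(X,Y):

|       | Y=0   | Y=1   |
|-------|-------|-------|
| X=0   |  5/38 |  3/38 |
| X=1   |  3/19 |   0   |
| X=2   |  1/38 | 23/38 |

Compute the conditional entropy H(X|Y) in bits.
0.7714 bits

H(X|Y) = H(X,Y) - H(Y)

H(X,Y) = -Σ_{x,y} P(x,y) log₂ P(x,y). Per-cell terms -P(x,y)·log₂P(x,y):
  X=0: 0.385000, 0.289181
  X=1: 0.420468, 0.000000
  X=2: 0.138103, 0.438432
  (cells with P = 0 contribute 0)
Sum of the 6 terms: H(X,Y) = 1.67118 bits

Marginal of Y (column sums):
  P(Y=0) = 5/38 + 3/19 + 1/38 = 6/19
  P(Y=1) = 3/38 + 0 + 23/38 = 13/19
H(Y) = -[(6/19)·log₂(6/19) + (13/19)·log₂(13/19)]
  = 0.525147 + 0.374597 = 0.89974 bits

H(X|Y) = H(X,Y) - H(Y) = 1.67118 - 0.89974 = 0.7714 bits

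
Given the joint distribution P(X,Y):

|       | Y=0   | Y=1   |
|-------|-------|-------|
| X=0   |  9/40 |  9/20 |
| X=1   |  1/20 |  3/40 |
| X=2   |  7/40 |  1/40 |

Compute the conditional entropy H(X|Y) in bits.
1.0793 bits

H(X|Y) = H(X,Y) - H(Y)

H(X,Y) = -Σ_{x,y} P(x,y) log₂ P(x,y). Per-cell terms -P(x,y)·log₂P(x,y):
  X=0: 0.4842, 0.5184
  X=1: 0.2161, 0.2803
  X=2: 0.4401, 0.1330
Sum of the 6 terms: H(X,Y) = 2.0721 bits

Marginal of Y (column sums):
  P(Y=0) = 9/40 + 1/20 + 7/40 = 9/20
  P(Y=1) = 9/20 + 3/40 + 1/40 = 11/20
H(Y) = -[(9/20)·log₂(9/20) + (11/20)·log₂(11/20)]
  = 0.5184 + 0.4744 = 0.9928 bits

H(X|Y) = H(X,Y) - H(Y) = 2.0721 - 0.9928 = 1.0793 bits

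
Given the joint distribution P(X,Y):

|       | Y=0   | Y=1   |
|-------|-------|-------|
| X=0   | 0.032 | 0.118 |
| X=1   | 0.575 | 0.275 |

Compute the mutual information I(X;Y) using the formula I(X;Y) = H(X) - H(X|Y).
0.0826 bits

I(X;Y) = H(X) - H(X|Y)

Marginal of X (row sums):
  P(X=0) = 0.032 + 0.118 = 0.150
  P(X=1) = 0.575 + 0.275 = 0.850
H(X) = -[0.150·log₂(0.150) + 0.850·log₂(0.850)]
  = 0.41054 + 0.19930 = 0.60984 bits

Marginal of Y (column sums):
  P(Y=0) = 0.032 + 0.575 = 0.607
  P(Y=1) = 0.118 + 0.275 = 0.393
H(X|Y) = Σ_y P(y)·H(X|Y=y):
  Y=0: P(Y=0) = 0.607, P(X|Y=0) = (32/607, 575/607) → H(X|Y=0) = 0.29783
  Y=1: P(Y=1) = 0.393, P(X|Y=1) = (118/393, 275/393) → H(X|Y=1) = 0.88160
H(X|Y) = 0.607·0.29783 + 0.393·0.88160 = 0.52725 bits

I(X;Y) = H(X) - H(X|Y) = 0.60984 - 0.52725 = 0.0826 bits

Cross-check via I(X;Y) = H(X) + H(Y) - H(X,Y): computing H(Y) from the column sums and H(X,Y) from the 4 cells in the same way gives H(Y) = 0.96671 bits and H(X,Y) = 1.49396 bits, so
I(X;Y) = 0.60984 + 0.96671 - 1.49396 = 0.0826 bits ✓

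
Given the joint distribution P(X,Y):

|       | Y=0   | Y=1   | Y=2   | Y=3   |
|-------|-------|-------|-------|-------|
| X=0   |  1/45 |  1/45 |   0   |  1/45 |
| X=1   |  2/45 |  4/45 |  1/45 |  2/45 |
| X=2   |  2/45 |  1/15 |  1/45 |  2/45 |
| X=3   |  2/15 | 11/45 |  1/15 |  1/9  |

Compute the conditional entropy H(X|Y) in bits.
1.6202 bits

H(X|Y) = H(X,Y) - H(Y)

H(X,Y) = -Σ_{x,y} P(x,y) log₂ P(x,y). Per-cell terms -P(x,y)·log₂P(x,y):
  X=0: 0.1220412, 0.1220412, 0.0000000, 0.1220412
  X=1: 0.1996379, 0.3103869, 0.1220412, 0.1996379
  X=2: 0.1996379, 0.2604594, 0.1220412, 0.1996379
  X=3: 0.3875854, 0.4968141, 0.2604594, 0.3522139
  (cells with P = 0 contribute 0)
Sum of the 16 terms: H(X,Y) = 3.476677 bits

Marginal of Y (column sums):
  P(Y=0) = 1/45 + 2/45 + 2/45 + 2/15 = 11/45
  P(Y=1) = 1/45 + 4/45 + 1/15 + 11/45 = 19/45
  P(Y=2) = 0 + 1/45 + 1/45 + 1/15 = 1/9
  P(Y=3) = 1/45 + 2/45 + 2/45 + 1/9 = 2/9
H(Y) = -[(11/45)·log₂(11/45) + (19/45)·log₂(19/45) + (1/9)·log₂(1/9) + (2/9)·log₂(2/9)]
  = 0.4968141 + 0.5252130 + 0.3522139 + 0.4822056 = 1.856447 bits

H(X|Y) = H(X,Y) - H(Y) = 3.476677 - 1.856447 = 1.6202 bits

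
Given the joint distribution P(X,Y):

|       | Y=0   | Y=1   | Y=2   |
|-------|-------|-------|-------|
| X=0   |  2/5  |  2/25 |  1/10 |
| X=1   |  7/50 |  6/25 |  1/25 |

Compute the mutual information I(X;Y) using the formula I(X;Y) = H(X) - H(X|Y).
0.1552 bits

I(X;Y) = H(X) - H(X|Y)

Marginal of X (row sums):
  P(X=0) = 2/5 + 2/25 + 1/10 = 29/50
  P(X=1) = 7/50 + 6/25 + 1/25 = 21/50
H(X) = -[(29/50)·log₂(29/50) + (21/50)·log₂(21/50)]
  = 0.45581 + 0.52565 = 0.9815 bits

Marginal of Y (column sums):
  P(Y=0) = 2/5 + 7/50 = 27/50
  P(Y=1) = 2/25 + 6/25 = 8/25
  P(Y=2) = 1/10 + 1/25 = 7/50
H(X|Y) = Σ_y P(y)·H(X|Y=y):
  Y=0: P(Y=0) = 27/50, P(X|Y=0) = (20/27, 7/27) → H(X|Y=0) = 0.82563
  Y=1: P(Y=1) = 8/25, P(X|Y=1) = (1/4, 3/4) → H(X|Y=1) = 0.81128
  Y=2: P(Y=2) = 7/50, P(X|Y=2) = (5/7, 2/7) → H(X|Y=2) = 0.86312
H(X|Y) = (27/50)·0.82563 + (8/25)·0.81128 + (7/50)·0.86312 = 0.8263 bits

I(X;Y) = H(X) - H(X|Y) = 0.9815 - 0.8263 = 0.1552 bits

Cross-check via I(X;Y) = H(X) + H(Y) - H(X,Y): computing H(Y) from the column sums and H(X,Y) from the 6 cells in the same way gives H(Y) = 1.4032 bits and H(X,Y) = 2.2295 bits, so
I(X;Y) = 0.9815 + 1.4032 - 2.2295 = 0.1552 bits ✓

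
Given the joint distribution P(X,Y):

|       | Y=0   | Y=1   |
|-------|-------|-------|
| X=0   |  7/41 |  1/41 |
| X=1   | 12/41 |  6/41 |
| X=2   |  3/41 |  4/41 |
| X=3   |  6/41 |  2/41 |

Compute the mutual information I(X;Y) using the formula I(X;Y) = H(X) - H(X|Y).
0.0654 bits

I(X;Y) = H(X) - H(X|Y)

Marginal of X (row sums):
  P(X=0) = 7/41 + 1/41 = 8/41
  P(X=1) = 12/41 + 6/41 = 18/41
  P(X=2) = 3/41 + 4/41 = 7/41
  P(X=3) = 6/41 + 2/41 = 8/41
H(X) = -[(8/41)·log₂(8/41) + (18/41)·log₂(18/41) + (7/41)·log₂(7/41) + (8/41)·log₂(8/41)]
  = 0.460010 + 0.521397 + 0.435400 + 0.460010 = 1.876817 bits

Marginal of Y (column sums):
  P(Y=0) = 7/41 + 12/41 + 3/41 + 6/41 = 28/41
  P(Y=1) = 1/41 + 6/41 + 4/41 + 2/41 = 13/41
H(X|Y) = Σ_y P(y)·H(X|Y=y):
  Y=0: P(Y=0) = 28/41, P(X|Y=0) = (1/4, 3/7, 3/28, 3/14) → H(X|Y=0) = 1.845366
  Y=1: P(Y=1) = 13/41, P(X|Y=1) = (1/13, 6/13, 4/13, 2/13) → H(X|Y=1) = 1.738149
H(X|Y) = (28/41)·1.845366 + (13/41)·1.738149 = 1.811370 bits

I(X;Y) = H(X) - H(X|Y) = 1.876817 - 1.811370 = 0.0654 bits

Cross-check via I(X;Y) = H(X) + H(Y) - H(X,Y): computing H(Y) from the column sums and H(X,Y) from the 8 cells in the same way gives H(Y) = 0.901170 bits and H(X,Y) = 2.712540 bits, so
I(X;Y) = 1.876817 + 0.901170 - 2.712540 = 0.0654 bits ✓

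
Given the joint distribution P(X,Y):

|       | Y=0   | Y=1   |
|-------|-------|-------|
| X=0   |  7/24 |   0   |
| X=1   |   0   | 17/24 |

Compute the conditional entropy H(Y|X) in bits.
0.0000 bits

H(Y|X) = H(X,Y) - H(X)

H(X,Y) = -Σ_{x,y} P(x,y) log₂ P(x,y). Per-cell terms -P(x,y)·log₂P(x,y):
  X=0: 0.5185, 0.0000
  X=1: 0.0000, 0.3524
  (cells with P = 0 contribute 0)
Sum of the 4 terms: H(X,Y) = 0.8709 bits

Marginal of X (row sums):
  P(X=0) = 7/24 + 0 = 7/24
  P(X=1) = 0 + 17/24 = 17/24
H(X) = -[(7/24)·log₂(7/24) + (17/24)·log₂(17/24)]
  = 0.5185 + 0.3524 = 0.8709 bits

H(Y|X) = H(X,Y) - H(X) = 0.8709 - 0.8709 = 0.0000 bits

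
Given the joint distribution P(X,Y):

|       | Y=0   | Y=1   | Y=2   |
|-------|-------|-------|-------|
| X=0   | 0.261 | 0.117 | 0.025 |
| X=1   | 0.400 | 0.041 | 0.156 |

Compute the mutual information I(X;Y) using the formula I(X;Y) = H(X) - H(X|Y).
0.0976 bits

I(X;Y) = H(X) - H(X|Y)

Marginal of X (row sums):
  P(X=0) = 0.261 + 0.117 + 0.025 = 0.403
  P(X=1) = 0.400 + 0.041 + 0.156 = 0.597
H(X) = -[0.403·log₂(0.403) + 0.597·log₂(0.597)]
  = 0.5284 + 0.4443 = 0.9727 bits

Marginal of Y (column sums):
  P(Y=0) = 0.261 + 0.400 = 0.661
  P(Y=1) = 0.117 + 0.041 = 0.158
  P(Y=2) = 0.025 + 0.156 = 0.181
H(X|Y) = Σ_y P(y)·H(X|Y=y):
  Y=0: P(Y=0) = 0.661, P(X|Y=0) = (261/661, 400/661) → H(X|Y=0) = 0.9679
  Y=1: P(Y=1) = 0.158, P(X|Y=1) = (117/158, 41/158) → H(X|Y=1) = 0.8260
  Y=2: P(Y=2) = 0.181, P(X|Y=2) = (25/181, 156/181) → H(X|Y=2) = 0.5793
H(X|Y) = 0.661·0.9679 + 0.158·0.8260 + 0.181·0.5793 = 0.8751 bits

I(X;Y) = H(X) - H(X|Y) = 0.9727 - 0.8751 = 0.0976 bits

Cross-check via I(X;Y) = H(X) + H(Y) - H(X,Y): computing H(Y) from the column sums and H(X,Y) from the 6 cells in the same way gives H(Y) = 1.2617 bits and H(X,Y) = 2.1368 bits, so
I(X;Y) = 0.9727 + 1.2617 - 2.1368 = 0.0976 bits ✓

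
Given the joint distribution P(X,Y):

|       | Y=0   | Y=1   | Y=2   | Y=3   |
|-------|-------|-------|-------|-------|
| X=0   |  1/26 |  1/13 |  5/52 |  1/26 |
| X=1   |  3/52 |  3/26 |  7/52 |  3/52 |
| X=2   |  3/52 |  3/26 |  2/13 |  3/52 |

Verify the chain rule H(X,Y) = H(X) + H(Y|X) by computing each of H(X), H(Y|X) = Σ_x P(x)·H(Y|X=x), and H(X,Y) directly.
H(X) = 1.5609 bits, H(Y|X) = 1.8837 bits, H(X,Y) = 3.4447 bits

Marginal of X (row sums):
  P(X=0) = 1/26 + 1/13 + 5/52 + 1/26 = 1/4
  P(X=1) = 3/52 + 3/26 + 7/52 + 3/52 = 19/52
  P(X=2) = 3/52 + 3/26 + 2/13 + 3/52 = 5/13
H(X) = -[(1/4)·log₂(1/4) + (19/52)·log₂(19/52) + (5/13)·log₂(5/13)]
  = 0.50000 + 0.53073 + 0.53020 = 1.5609 bits

H(Y|X) = Σ_x P(x)·H(Y|X=x):
  X=0: P(X=0) = 1/4, P(Y|X=0) = (2/13, 4/13, 5/13, 2/13) → H(Y|X=0) = 1.88431
  X=1: P(X=1) = 19/52, P(Y|X=1) = (3/19, 6/19, 7/19, 3/19) → H(Y|X=1) = 1.89682
  X=2: P(X=2) = 5/13, P(Y|X=2) = (3/20, 3/10, 2/5, 3/20) → H(Y|X=2) = 1.87095
H(Y|X) = (1/4)·1.88431 + (19/52)·1.89682 + (5/13)·1.87095 = 1.8837 bits

H(X,Y) = -Σ_{x,y} P(x,y) log₂ P(x,y). Per-cell terms -P(x,y)·log₂P(x,y):
  X=0: 0.18079, 0.28465, 0.32486, 0.18079
  X=1: 0.23743, 0.35948, 0.38945, 0.23743
  X=2: 0.23743, 0.35948, 0.41545, 0.23743
Sum of the 12 terms: H(X,Y) = 3.4447 bits

Chain rule check:
  H(X) + H(Y|X) = 1.5609 + 1.8837 = 3.4446 bits
  H(X,Y) = 3.4447 bits
✓ Chain rule verified (Δ = 0.0001 is 4-dp rounding noise: each of the three values was rounded independently).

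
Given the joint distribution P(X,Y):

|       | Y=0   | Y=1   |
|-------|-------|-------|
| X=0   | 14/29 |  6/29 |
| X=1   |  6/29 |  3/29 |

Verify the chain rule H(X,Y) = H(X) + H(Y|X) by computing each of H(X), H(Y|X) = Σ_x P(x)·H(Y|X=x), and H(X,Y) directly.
H(X) = 0.8936 bits, H(Y|X) = 0.8928 bits, H(X,Y) = 1.7863 bits

Marginal of X (row sums):
  P(X=0) = 14/29 + 6/29 = 20/29
  P(X=1) = 6/29 + 3/29 = 9/29
H(X) = -[(20/29)·log₂(20/29) + (9/29)·log₂(9/29)]
  = 0.369692 + 0.523879 = 0.8936 bits

H(Y|X) = Σ_x P(x)·H(Y|X=x):
  X=0: P(X=0) = 20/29, P(Y|X=0) = (7/10, 3/10) → H(Y|X=0) = 0.881291
  X=1: P(X=1) = 9/29, P(Y|X=1) = (2/3, 1/3) → H(Y|X=1) = 0.918296
H(Y|X) = (20/29)·0.881291 + (9/29)·0.918296 = 0.8928 bits

H(X,Y) = -Σ_{x,y} P(x,y) log₂ P(x,y). Per-cell terms -P(x,y)·log₂P(x,y):
  X=0: 0.507199, 0.470280
  X=1: 0.470280, 0.338588
Sum of the 4 terms: H(X,Y) = 1.7863 bits

Chain rule check:
  H(X) + H(Y|X) = 0.8936 + 0.8928 = 1.7864 bits
  H(X,Y) = 1.7863 bits
✓ Chain rule verified (Δ = 0.0001 is 4-dp rounding noise: each of the three values was rounded independently).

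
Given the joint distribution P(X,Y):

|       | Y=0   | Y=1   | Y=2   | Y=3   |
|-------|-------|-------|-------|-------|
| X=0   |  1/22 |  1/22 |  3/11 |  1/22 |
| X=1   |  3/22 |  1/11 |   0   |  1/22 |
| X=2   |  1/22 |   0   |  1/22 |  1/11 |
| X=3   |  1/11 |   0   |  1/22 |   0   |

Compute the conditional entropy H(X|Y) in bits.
1.3701 bits

H(X|Y) = H(X,Y) - H(Y)

H(X,Y) = -Σ_{x,y} P(x,y) log₂ P(x,y). Per-cell terms -P(x,y)·log₂P(x,y):
  X=0: 0.20270, 0.20270, 0.51122, 0.20270
  X=1: 0.39197, 0.31449, 0.00000, 0.20270
  X=2: 0.20270, 0.00000, 0.20270, 0.31449
  X=3: 0.31449, 0.00000, 0.20270, 0.00000
  (cells with P = 0 contribute 0)
Sum of the 16 terms: H(X,Y) = 3.2656 bits

Marginal of Y (column sums):
  P(Y=0) = 1/22 + 3/22 + 1/22 + 1/11 = 7/22
  P(Y=1) = 1/22 + 1/11 + 0 + 0 = 3/22
  P(Y=2) = 3/11 + 0 + 1/22 + 1/22 = 4/11
  P(Y=3) = 1/22 + 1/22 + 1/11 + 0 = 2/11
H(Y) = -[(7/22)·log₂(7/22) + (3/22)·log₂(3/22) + (4/11)·log₂(4/11) + (2/11)·log₂(2/11)]
  = 0.52566 + 0.39197 + 0.53070 + 0.44717 = 1.8955 bits

H(X|Y) = H(X,Y) - H(Y) = 3.2656 - 1.8955 = 1.3701 bits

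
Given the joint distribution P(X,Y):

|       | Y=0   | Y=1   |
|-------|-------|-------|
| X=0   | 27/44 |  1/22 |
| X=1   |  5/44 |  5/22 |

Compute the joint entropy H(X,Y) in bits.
1.4774 bits

H(X,Y) = -Σ_{x,y} P(x,y) log₂ P(x,y). Per-cell terms -P(x,y)·log₂P(x,y):
  X=0: 0.43233, 0.20270
  X=1: 0.35653, 0.48580
Sum of the 4 terms: H(X,Y) = 1.4774 bits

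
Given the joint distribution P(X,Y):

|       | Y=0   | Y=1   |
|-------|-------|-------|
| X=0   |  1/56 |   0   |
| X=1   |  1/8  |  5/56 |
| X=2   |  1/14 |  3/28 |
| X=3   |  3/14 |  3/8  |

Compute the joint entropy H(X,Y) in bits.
2.4140 bits

H(X,Y) = -Σ_{x,y} P(x,y) log₂ P(x,y). Per-cell terms -P(x,y)·log₂P(x,y):
  X=0: 0.1037, 0.0000
  X=1: 0.3750, 0.3112
  X=2: 0.2720, 0.3453
  X=3: 0.4762, 0.5306
  (cells with P = 0 contribute 0)
Sum of the 8 terms: H(X,Y) = 2.4140 bits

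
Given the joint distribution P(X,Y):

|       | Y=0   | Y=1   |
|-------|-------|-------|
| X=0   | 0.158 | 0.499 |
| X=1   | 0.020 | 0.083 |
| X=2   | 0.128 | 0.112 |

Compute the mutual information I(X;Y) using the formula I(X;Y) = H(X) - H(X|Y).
0.0533 bits

I(X;Y) = H(X) - H(X|Y)

Marginal of X (row sums):
  P(X=0) = 0.158 + 0.499 = 0.657
  P(X=1) = 0.020 + 0.083 = 0.103
  P(X=2) = 0.128 + 0.112 = 0.240
H(X) = -[0.657·log₂(0.657) + 0.103·log₂(0.103) + 0.240·log₂(0.240)]
  = 0.3982 + 0.3378 + 0.4941 = 1.2301 bits

Marginal of Y (column sums):
  P(Y=0) = 0.158 + 0.020 + 0.128 = 0.306
  P(Y=1) = 0.499 + 0.083 + 0.112 = 0.694
H(X|Y) = Σ_y P(y)·H(X|Y=y):
  Y=0: P(Y=0) = 0.306, P(X|Y=0) = (79/153, 10/153, 64/153) → H(X|Y=0) = 1.2756
  Y=1: P(Y=1) = 0.694, P(X|Y=1) = (499/694, 83/694, 56/347) → H(X|Y=1) = 1.1333
H(X|Y) = 0.306·1.2756 + 0.694·1.1333 = 1.1768 bits

I(X;Y) = H(X) - H(X|Y) = 1.2301 - 1.1768 = 0.0533 bits

Cross-check via I(X;Y) = H(X) + H(Y) - H(X,Y): computing H(Y) from the column sums and H(X,Y) from the 6 cells in the same way gives H(Y) = 0.8885 bits and H(X,Y) = 2.0653 bits, so
I(X;Y) = 1.2301 + 0.8885 - 2.0653 = 0.0533 bits ✓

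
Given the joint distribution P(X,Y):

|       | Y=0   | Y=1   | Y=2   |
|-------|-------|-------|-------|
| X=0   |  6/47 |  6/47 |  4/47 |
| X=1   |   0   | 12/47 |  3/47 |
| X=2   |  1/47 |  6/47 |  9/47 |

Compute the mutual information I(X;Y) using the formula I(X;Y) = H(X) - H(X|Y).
0.2469 bits

I(X;Y) = H(X) - H(X|Y)

Marginal of X (row sums):
  P(X=0) = 6/47 + 6/47 + 4/47 = 16/47
  P(X=1) = 0 + 12/47 + 3/47 = 15/47
  P(X=2) = 1/47 + 6/47 + 9/47 = 16/47
H(X) = -[(16/47)·log₂(16/47) + (15/47)·log₂(15/47) + (16/47)·log₂(16/47)]
  = 0.5292 + 0.5259 + 0.5292 = 1.5843 bits

Marginal of Y (column sums):
  P(Y=0) = 6/47 + 0 + 1/47 = 7/47
  P(Y=1) = 6/47 + 12/47 + 6/47 = 24/47
  P(Y=2) = 4/47 + 3/47 + 9/47 = 16/47
H(X|Y) = Σ_y P(y)·H(X|Y=y):
  Y=0: P(Y=0) = 7/47, P(X|Y=0) = (6/7, 0, 1/7) → H(X|Y=0) = 0.5917
  Y=1: P(Y=1) = 24/47, P(X|Y=1) = (1/4, 1/2, 1/4) → H(X|Y=1) = 1.5000
  Y=2: P(Y=2) = 16/47, P(X|Y=2) = (1/4, 3/16, 9/16) → H(X|Y=2) = 1.4197
H(X|Y) = (7/47)·0.5917 + (24/47)·1.5000 + (16/47)·1.4197 = 1.3374 bits

I(X;Y) = H(X) - H(X|Y) = 1.5843 - 1.3374 = 0.2469 bits

Cross-check via I(X;Y) = H(X) + H(Y) - H(X,Y): computing H(Y) from the column sums and H(X,Y) from the 9 cells in the same way gives H(Y) = 1.4335 bits and H(X,Y) = 2.7709 bits, so
I(X;Y) = 1.5843 + 1.4335 - 2.7709 = 0.2469 bits ✓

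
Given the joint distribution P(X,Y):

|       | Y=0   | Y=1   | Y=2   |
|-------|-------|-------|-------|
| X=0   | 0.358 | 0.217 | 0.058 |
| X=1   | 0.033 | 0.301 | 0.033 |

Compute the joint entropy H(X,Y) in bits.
2.0933 bits

H(X,Y) = -Σ_{x,y} P(x,y) log₂ P(x,y). Per-cell terms -P(x,y)·log₂P(x,y):
  X=0: 0.5305, 0.4783, 0.2383
  X=1: 0.1624, 0.5214, 0.1624
Sum of the 6 terms: H(X,Y) = 2.0933 bits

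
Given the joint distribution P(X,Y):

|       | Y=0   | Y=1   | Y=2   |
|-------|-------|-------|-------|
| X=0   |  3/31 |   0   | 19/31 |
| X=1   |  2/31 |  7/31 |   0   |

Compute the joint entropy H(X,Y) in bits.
1.4988 bits

H(X,Y) = -Σ_{x,y} P(x,y) log₂ P(x,y). Per-cell terms -P(x,y)·log₂P(x,y):
  X=0: 0.32605, 0.00000, 0.43287
  X=1: 0.25511, 0.48477, 0.00000
  (cells with P = 0 contribute 0)
Sum of the 6 terms: H(X,Y) = 1.4988 bits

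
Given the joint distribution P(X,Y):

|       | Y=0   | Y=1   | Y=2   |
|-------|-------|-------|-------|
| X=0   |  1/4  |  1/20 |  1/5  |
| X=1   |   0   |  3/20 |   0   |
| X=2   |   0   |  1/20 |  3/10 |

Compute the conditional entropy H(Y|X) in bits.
0.8876 bits

H(Y|X) = H(X,Y) - H(X)

H(X,Y) = -Σ_{x,y} P(x,y) log₂ P(x,y). Per-cell terms -P(x,y)·log₂P(x,y):
  X=0: 0.5000, 0.2161, 0.4644
  X=1: 0.0000, 0.4105, 0.0000
  X=2: 0.0000, 0.2161, 0.5211
  (cells with P = 0 contribute 0)
Sum of the 9 terms: H(X,Y) = 2.3282 bits

Marginal of X (row sums):
  P(X=0) = 1/4 + 1/20 + 1/5 = 1/2
  P(X=1) = 0 + 3/20 + 0 = 3/20
  P(X=2) = 0 + 1/20 + 3/10 = 7/20
H(X) = -[(1/2)·log₂(1/2) + (3/20)·log₂(3/20) + (7/20)·log₂(7/20)]
  = 0.5000 + 0.4105 + 0.5301 = 1.4406 bits

H(Y|X) = H(X,Y) - H(X) = 2.3282 - 1.4406 = 0.8876 bits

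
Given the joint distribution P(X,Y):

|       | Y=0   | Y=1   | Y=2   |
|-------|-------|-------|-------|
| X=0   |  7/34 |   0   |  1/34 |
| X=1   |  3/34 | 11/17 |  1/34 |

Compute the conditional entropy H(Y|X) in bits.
0.6970 bits

H(Y|X) = H(X,Y) - H(X)

H(X,Y) = -Σ_{x,y} P(x,y) log₂ P(x,y). Per-cell terms -P(x,y)·log₂P(x,y):
  X=0: 0.46943, 0.00000, 0.14963
  X=1: 0.30904, 0.40637, 0.14963
  (cells with P = 0 contribute 0)
Sum of the 6 terms: H(X,Y) = 1.4841 bits

Marginal of X (row sums):
  P(X=0) = 7/34 + 0 + 1/34 = 4/17
  P(X=1) = 3/34 + 11/17 + 1/34 = 13/17
H(X) = -[(4/17)·log₂(4/17) + (13/17)·log₂(13/17)]
  = 0.49117 + 0.29596 = 0.7871 bits

H(Y|X) = H(X,Y) - H(X) = 1.4841 - 0.7871 = 0.6970 bits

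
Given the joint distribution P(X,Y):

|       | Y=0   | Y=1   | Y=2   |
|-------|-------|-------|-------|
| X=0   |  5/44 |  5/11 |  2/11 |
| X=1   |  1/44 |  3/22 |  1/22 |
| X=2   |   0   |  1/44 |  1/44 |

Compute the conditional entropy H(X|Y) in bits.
0.9634 bits

H(X|Y) = H(X,Y) - H(Y)

H(X,Y) = -Σ_{x,y} P(x,y) log₂ P(x,y). Per-cell terms -P(x,y)·log₂P(x,y):
  X=0: 0.3565, 0.5170, 0.4472
  X=1: 0.1241, 0.3920, 0.2027
  X=2: 0.0000, 0.1241, 0.1241
  (cells with P = 0 contribute 0)
Sum of the 9 terms: H(X,Y) = 2.2877 bits

Marginal of Y (column sums):
  P(Y=0) = 5/44 + 1/44 + 0 = 3/22
  P(Y=1) = 5/11 + 3/22 + 1/44 = 27/44
  P(Y=2) = 2/11 + 1/22 + 1/44 = 1/4
H(Y) = -[(3/22)·log₂(3/22) + (27/44)·log₂(27/44) + (1/4)·log₂(1/4)]
  = 0.3920 + 0.4323 + 0.5000 = 1.3243 bits

H(X|Y) = H(X,Y) - H(Y) = 2.2877 - 1.3243 = 0.9634 bits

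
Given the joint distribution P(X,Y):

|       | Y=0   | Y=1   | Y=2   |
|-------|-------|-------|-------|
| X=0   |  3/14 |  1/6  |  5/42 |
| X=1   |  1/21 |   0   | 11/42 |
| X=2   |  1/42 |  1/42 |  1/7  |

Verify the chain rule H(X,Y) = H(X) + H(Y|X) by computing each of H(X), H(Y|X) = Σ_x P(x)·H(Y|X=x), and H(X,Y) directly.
H(X) = 1.4794 bits, H(Y|X) = 1.1664 bits, H(X,Y) = 2.6458 bits

Marginal of X (row sums):
  P(X=0) = 3/14 + 1/6 + 5/42 = 1/2
  P(X=1) = 1/21 + 0 + 11/42 = 13/42
  P(X=2) = 1/42 + 1/42 + 1/7 = 4/21
H(X) = -[(1/2)·log₂(1/2) + (13/42)·log₂(13/42) + (4/21)·log₂(4/21)]
  = 0.50000 + 0.52368 + 0.45568 = 1.4794 bits

H(Y|X) = Σ_x P(x)·H(Y|X=x):
  X=0: P(X=0) = 1/2, P(Y|X=0) = (3/7, 1/3, 5/21) → H(Y|X=0) = 1.54515
  X=1: P(X=1) = 13/42, P(Y|X=1) = (2/13, 0, 11/13) → H(Y|X=1) = 0.61938
  X=2: P(X=2) = 4/21, P(Y|X=2) = (1/8, 1/8, 3/4) → H(Y|X=2) = 1.06128
H(Y|X) = (1/2)·1.54515 + (13/42)·0.61938 + (4/21)·1.06128 = 1.1664 bits

H(X,Y) = -Σ_{x,y} P(x,y) log₂ P(x,y). Per-cell terms -P(x,y)·log₂P(x,y):
  X=0: 0.47623, 0.43083, 0.36552
  X=1: 0.20916, 0.00000, 0.50623
  X=2: 0.12839, 0.12839, 0.40105
  (cells with P = 0 contribute 0)
Sum of the 9 terms: H(X,Y) = 2.6458 bits

Chain rule check:
  H(X) + H(Y|X) = 1.4794 + 1.1664 = 2.6458 bits
  H(X,Y) = 2.6458 bits
✓ Chain rule verified.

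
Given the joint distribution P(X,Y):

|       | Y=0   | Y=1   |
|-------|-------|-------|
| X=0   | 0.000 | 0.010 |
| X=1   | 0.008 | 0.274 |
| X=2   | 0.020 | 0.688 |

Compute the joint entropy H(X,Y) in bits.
1.1180 bits

H(X,Y) = -Σ_{x,y} P(x,y) log₂ P(x,y). Per-cell terms -P(x,y)·log₂P(x,y):
  X=0: 0.0000, 0.0664
  X=1: 0.0557, 0.5118
  X=2: 0.1129, 0.3712
  (cells with P = 0 contribute 0)
Sum of the 6 terms: H(X,Y) = 1.1180 bits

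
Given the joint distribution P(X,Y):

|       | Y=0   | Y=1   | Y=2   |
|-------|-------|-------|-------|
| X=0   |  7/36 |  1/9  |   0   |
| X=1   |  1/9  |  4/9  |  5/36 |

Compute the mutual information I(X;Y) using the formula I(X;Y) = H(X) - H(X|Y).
0.1980 bits

I(X;Y) = H(X) - H(X|Y)

Marginal of X (row sums):
  P(X=0) = 7/36 + 1/9 + 0 = 11/36
  P(X=1) = 1/9 + 4/9 + 5/36 = 25/36
H(X) = -[(11/36)·log₂(11/36) + (25/36)·log₂(25/36)]
  = 0.5227 + 0.3653 = 0.8880 bits

Marginal of Y (column sums):
  P(Y=0) = 7/36 + 1/9 = 11/36
  P(Y=1) = 1/9 + 4/9 = 5/9
  P(Y=2) = 0 + 5/36 = 5/36
H(X|Y) = Σ_y P(y)·H(X|Y=y):
  Y=0: P(Y=0) = 11/36, P(X|Y=0) = (7/11, 4/11) → H(X|Y=0) = 0.9457
  Y=1: P(Y=1) = 5/9, P(X|Y=1) = (1/5, 4/5) → H(X|Y=1) = 0.7219
  Y=2: P(Y=2) = 5/36, P(X|Y=2) = (0, 1) → H(X|Y=2) = 0.0000
H(X|Y) = (11/36)·0.9457 + (5/9)·0.7219 + (5/36)·0.0000 = 0.6900 bits

I(X;Y) = H(X) - H(X|Y) = 0.8880 - 0.6900 = 0.1980 bits

Cross-check via I(X;Y) = H(X) + H(Y) - H(X,Y): computing H(Y) from the column sums and H(X,Y) from the 6 cells in the same way gives H(Y) = 1.3893 bits and H(X,Y) = 2.0793 bits, so
I(X;Y) = 0.8880 + 1.3893 - 2.0793 = 0.1980 bits ✓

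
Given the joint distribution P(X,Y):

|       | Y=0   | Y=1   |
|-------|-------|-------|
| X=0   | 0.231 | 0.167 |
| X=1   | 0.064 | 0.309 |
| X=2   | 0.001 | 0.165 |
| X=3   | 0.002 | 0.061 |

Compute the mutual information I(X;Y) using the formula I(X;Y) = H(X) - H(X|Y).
0.2200 bits

I(X;Y) = H(X) - H(X|Y)

Marginal of X (row sums):
  P(X=0) = 0.231 + 0.167 = 0.398
  P(X=1) = 0.064 + 0.309 = 0.373
  P(X=2) = 0.001 + 0.165 = 0.166
  P(X=3) = 0.002 + 0.061 = 0.063
H(X) = -[0.398·log₂(0.398) + 0.373·log₂(0.373) + 0.166·log₂(0.166) + 0.063·log₂(0.063)]
  = 0.529006 + 0.530687 + 0.430064 + 0.251276 = 1.74103 bits

Marginal of Y (column sums):
  P(Y=0) = 0.231 + 0.064 + 0.001 + 0.002 = 0.298
  P(Y=1) = 0.167 + 0.309 + 0.165 + 0.061 = 0.702
H(X|Y) = Σ_y P(y)·H(X|Y=y):
  Y=0: P(Y=0) = 0.298, P(X|Y=0) = (231/298, 32/149, 1/298, 1/149) → H(X|Y=0) = 0.837444
  Y=1: P(Y=1) = 0.702, P(X|Y=1) = (167/702, 103/234, 55/234, 61/702) → H(X|Y=1) = 1.811198
H(X|Y) = 0.298·0.837444 + 0.702·1.811198 = 1.52102 bits

I(X;Y) = H(X) - H(X|Y) = 1.74103 - 1.52102 = 0.2200 bits

Cross-check via I(X;Y) = H(X) + H(Y) - H(X,Y): computing H(Y) from the column sums and H(X,Y) from the 8 cells in the same way gives H(Y) = 0.87883 bits and H(X,Y) = 2.39985 bits, so
I(X;Y) = 1.74103 + 0.87883 - 2.39985 = 0.2200 bits ✓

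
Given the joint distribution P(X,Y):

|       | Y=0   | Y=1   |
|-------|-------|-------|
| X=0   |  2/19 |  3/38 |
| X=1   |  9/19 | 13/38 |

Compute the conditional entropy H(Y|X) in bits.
0.9819 bits

H(Y|X) = H(X,Y) - H(X)

H(X,Y) = -Σ_{x,y} P(x,y) log₂ P(x,y). Per-cell terms -P(x,y)·log₂P(x,y):
  X=0: 0.3419, 0.2892
  X=1: 0.5106, 0.5294
Sum of the 4 terms: H(X,Y) = 1.6711 bits

Marginal of X (row sums):
  P(X=0) = 2/19 + 3/38 = 7/38
  P(X=1) = 9/19 + 13/38 = 31/38
H(X) = -[(7/38)·log₂(7/38) + (31/38)·log₂(31/38)]
  = 0.4496 + 0.2396 = 0.6892 bits

H(Y|X) = H(X,Y) - H(X) = 1.6711 - 0.6892 = 0.9819 bits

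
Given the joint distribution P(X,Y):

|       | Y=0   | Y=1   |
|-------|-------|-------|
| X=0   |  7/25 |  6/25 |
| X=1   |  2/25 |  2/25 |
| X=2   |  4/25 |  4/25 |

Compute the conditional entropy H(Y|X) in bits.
0.9978 bits

H(Y|X) = H(X,Y) - H(X)

H(X,Y) = -Σ_{x,y} P(x,y) log₂ P(x,y). Per-cell terms -P(x,y)·log₂P(x,y):
  X=0: 0.51422, 0.49413
  X=1: 0.29151, 0.29151
  X=2: 0.42302, 0.42302
Sum of the 6 terms: H(X,Y) = 2.4374 bits

Marginal of X (row sums):
  P(X=0) = 7/25 + 6/25 = 13/25
  P(X=1) = 2/25 + 2/25 = 4/25
  P(X=2) = 4/25 + 4/25 = 8/25
H(X) = -[(13/25)·log₂(13/25) + (4/25)·log₂(4/25) + (8/25)·log₂(8/25)]
  = 0.49058 + 0.42302 + 0.52603 = 1.4396 bits

H(Y|X) = H(X,Y) - H(X) = 2.4374 - 1.4396 = 0.9978 bits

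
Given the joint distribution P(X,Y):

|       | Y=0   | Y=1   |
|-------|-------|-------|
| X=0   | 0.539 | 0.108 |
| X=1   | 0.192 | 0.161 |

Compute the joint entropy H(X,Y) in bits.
1.7087 bits

H(X,Y) = -Σ_{x,y} P(x,y) log₂ P(x,y). Per-cell terms -P(x,y)·log₂P(x,y):
  X=0: 0.4806, 0.3468
  X=1: 0.4571, 0.4242
Sum of the 4 terms: H(X,Y) = 1.7087 bits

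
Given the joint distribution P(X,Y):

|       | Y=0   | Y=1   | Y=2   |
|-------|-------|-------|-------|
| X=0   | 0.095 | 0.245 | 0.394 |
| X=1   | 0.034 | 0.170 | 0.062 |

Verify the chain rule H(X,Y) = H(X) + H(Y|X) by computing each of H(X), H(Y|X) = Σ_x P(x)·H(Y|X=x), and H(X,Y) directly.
H(X) = 0.8357 bits, H(Y|X) = 1.3627 bits, H(X,Y) = 2.1984 bits

Marginal of X (row sums):
  P(X=0) = 0.095 + 0.245 + 0.394 = 0.734
  P(X=1) = 0.034 + 0.170 + 0.062 = 0.266
H(X) = -[0.734·log₂(0.734) + 0.266·log₂(0.266)]
  = 0.327473 + 0.508193 = 0.8357 bits

H(Y|X) = Σ_x P(x)·H(Y|X=x):
  X=0: P(X=0) = 0.734, P(Y|X=0) = (95/734, 245/734, 197/367) → H(Y|X=0) = 1.391978
  X=1: P(X=1) = 0.266, P(Y|X=1) = (17/133, 85/133, 31/133) → H(Y|X=1) = 1.281860
H(Y|X) = 0.734·1.391978 + 0.266·1.281860 = 1.3627 bits

H(X,Y) = -Σ_{x,y} P(x,y) log₂ P(x,y). Per-cell terms -P(x,y)·log₂P(x,y):
  X=0: 0.322613, 0.497141, 0.529431
  X=1: 0.165863, 0.434587, 0.248718
Sum of the 6 terms: H(X,Y) = 2.1984 bits

Chain rule check:
  H(X) + H(Y|X) = 0.8357 + 1.3627 = 2.1984 bits
  H(X,Y) = 2.1984 bits
✓ Chain rule verified.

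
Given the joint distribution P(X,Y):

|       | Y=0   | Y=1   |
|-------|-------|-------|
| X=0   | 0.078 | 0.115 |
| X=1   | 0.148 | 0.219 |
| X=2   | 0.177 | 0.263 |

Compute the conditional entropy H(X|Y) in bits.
1.5099 bits

H(X|Y) = H(X,Y) - H(Y)

H(X,Y) = -Σ_{x,y} P(x,y) log₂ P(x,y). Per-cell terms -P(x,y)·log₂P(x,y):
  X=0: 0.2871, 0.3588
  X=1: 0.4079, 0.4798
  X=2: 0.4422, 0.5068
Sum of the 6 terms: H(X,Y) = 2.4826 bits

Marginal of Y (column sums):
  P(Y=0) = 0.078 + 0.148 + 0.177 = 0.403
  P(Y=1) = 0.115 + 0.219 + 0.263 = 0.597
H(Y) = -[0.403·log₂(0.403) + 0.597·log₂(0.597)]
  = 0.5284 + 0.4443 = 0.9727 bits

H(X|Y) = H(X,Y) - H(Y) = 2.4826 - 0.9727 = 1.5099 bits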